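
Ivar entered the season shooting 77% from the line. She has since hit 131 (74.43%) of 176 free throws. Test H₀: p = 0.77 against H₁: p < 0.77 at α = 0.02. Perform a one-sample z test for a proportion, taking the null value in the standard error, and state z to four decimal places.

z = -0.8096

p̂ = 131/176 = 0.744318.
Under H₀, SE = √(0.77·0.23/176) = √(0.00100625) = 0.031721.
z = (0.744318 − 0.77)/0.031721 = -0.025682/0.031721 = -0.8096.
p-value = P(Z < -0.810) ≈ 0.2091; since p > α = 0.02, fail to reject H₀.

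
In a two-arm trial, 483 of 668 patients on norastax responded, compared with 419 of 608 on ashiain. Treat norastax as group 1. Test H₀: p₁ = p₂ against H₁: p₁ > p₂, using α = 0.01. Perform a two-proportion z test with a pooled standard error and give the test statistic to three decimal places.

p̂₁ = 483/668 ≈ 0.72305, p̂₂ = 419/608 ≈ 0.68914.
Pooled p̂ = (483+419)/(668+608) = 902/1276 = 0.70690.
SE = √(p̂(1−p̂)(1/n₁+1/n₂)) = √(0.70690·0.29310·0.00314174) = √(0.00065095) = 0.02551.
z = (0.72305 − 0.68914)/0.02551 = 0.03391/0.02551 = 1.329.
p-value = P(Z > 1.329) ≈ 0.0919; since p > α = 0.01, fail to reject H₀.

z = 1.329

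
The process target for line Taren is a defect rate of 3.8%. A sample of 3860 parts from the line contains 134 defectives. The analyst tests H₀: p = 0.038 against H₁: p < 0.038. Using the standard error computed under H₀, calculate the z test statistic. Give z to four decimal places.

z = -1.0674

p̂ = 134/3860 = 0.03471503.
Under H₀, SE = √(0.038·0.962/3860) = √(9.47047e-06) = 0.00307741.
z = (0.03471503 − 0.038)/0.00307741 = -0.00328497/0.00307741 = -1.0674.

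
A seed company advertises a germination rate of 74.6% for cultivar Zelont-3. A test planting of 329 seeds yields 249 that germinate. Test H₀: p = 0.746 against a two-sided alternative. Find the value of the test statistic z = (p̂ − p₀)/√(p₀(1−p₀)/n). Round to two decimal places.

p̂ = 249/329 ≈ 0.7568.
SE = √(p₀(1−p₀)/n) = √(0.18948/329) = 0.0240.
z = (0.7568 − 0.746)/0.0240 = 0.0108/0.0240 = 0.45.

z = 0.45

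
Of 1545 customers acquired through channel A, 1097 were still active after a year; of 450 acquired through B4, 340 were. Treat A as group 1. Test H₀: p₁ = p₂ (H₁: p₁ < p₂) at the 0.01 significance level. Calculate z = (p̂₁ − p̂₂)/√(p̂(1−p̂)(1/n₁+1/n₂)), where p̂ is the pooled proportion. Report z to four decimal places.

p̂₁ = 1097/1545 ≈ 0.7100324, p̂₂ = 340/450 ≈ 0.7555556.
Pooled p̂ = (1097+340)/(1545+450) = 1437/1995 = 0.7203008.
SE = √(0.201468 × 0.00286947) = 0.0240438.
z = (0.7100324 − 0.7555556)/0.0240438 = -0.0455232/0.0240438 = -1.8933.
p-value = P(Z < -1.893) ≈ 0.0292; since p > α = 0.01, fail to reject H₀.

z = -1.8933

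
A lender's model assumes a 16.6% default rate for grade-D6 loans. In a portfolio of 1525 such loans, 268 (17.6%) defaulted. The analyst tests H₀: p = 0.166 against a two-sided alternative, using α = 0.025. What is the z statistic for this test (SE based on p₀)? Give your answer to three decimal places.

p̂ = 268/1525 ≈ 0.17574.
Under H₀, SE = √(0.166·0.834/1525) = √(9.0783e-05) = 0.00953.
z = (0.17574 − 0.166)/0.00953 = 0.00974/0.00953 = 1.022.
p-value = 2·P(Z > 1.022) ≈ 0.3068, so at α = 0.025 we fail to reject H₀.

z = 1.022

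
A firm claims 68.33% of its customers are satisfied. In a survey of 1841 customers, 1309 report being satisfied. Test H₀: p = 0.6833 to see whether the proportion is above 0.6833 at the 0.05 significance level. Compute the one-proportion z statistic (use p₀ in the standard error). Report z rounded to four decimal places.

p̂ = 1309/1841 ≈ 0.711027.
Under H₀, SE = √(0.6833·0.3167/1841) = √(0.000117545) = 0.010842.
z = (0.711027 − 0.6833)/0.010842 = 0.027727/0.010842 = 2.5574.
p-value = P(Z > 2.557) ≈ 0.0053; since p < α = 0.05, reject H₀.

z = 2.5574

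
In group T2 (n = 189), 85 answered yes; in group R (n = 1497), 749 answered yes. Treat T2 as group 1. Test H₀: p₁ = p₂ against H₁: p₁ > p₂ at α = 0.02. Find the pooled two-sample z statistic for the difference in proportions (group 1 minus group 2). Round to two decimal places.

z = -1.31

p̂₁ = 85/189 ≈ 0.4497, p̂₂ = 749/1497 ≈ 0.5003.
Pooled p̂ = (85+749)/(189+1497) = 834/1686 = 0.4947.
SE = √(0.249972 × 0.00595901) = 0.0386.
z = (0.4497 − 0.5003)/0.0386 = -0.0506/0.0386 = -1.31.
p-value = P(Z > -1.311) ≈ 0.9051; since p > α = 0.02, fail to reject H₀.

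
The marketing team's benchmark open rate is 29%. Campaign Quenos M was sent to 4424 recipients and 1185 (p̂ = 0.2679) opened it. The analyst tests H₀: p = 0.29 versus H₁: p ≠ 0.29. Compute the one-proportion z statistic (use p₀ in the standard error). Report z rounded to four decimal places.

p̂ = 1185/4424 = 0.26785714.
Under H₀, SE = √(0.29·0.71/4424) = √(4.65416e-05) = 0.00682214.
z = (0.26785714 − 0.29)/0.00682214 = -0.02214286/0.00682214 = -3.2457.

z = -3.2457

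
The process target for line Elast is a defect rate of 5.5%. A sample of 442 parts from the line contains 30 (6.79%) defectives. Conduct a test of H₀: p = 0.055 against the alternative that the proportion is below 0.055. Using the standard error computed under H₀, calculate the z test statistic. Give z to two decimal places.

p̂ = 30/442 = 0.0679.
SE = √(p₀(1−p₀)/n) = √(0.051975/442) = 0.0108.
z = (0.0679 − 0.055)/0.0108 = 0.0129/0.0108 = 1.19.
p-value = P(Z < 1.187) ≈ 0.8824.

z = 1.19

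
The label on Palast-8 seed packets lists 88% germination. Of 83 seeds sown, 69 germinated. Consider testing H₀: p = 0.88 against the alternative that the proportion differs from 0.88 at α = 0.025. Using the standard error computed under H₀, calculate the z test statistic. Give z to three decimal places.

p̂ = 69/83 ≈ 0.831325.
Under H₀, SE = √(0.88·0.12/83) = √(0.00127229) = 0.035669.
z = (0.831325 − 0.88)/0.035669 = -0.048675/0.035669 = -1.365.
Two-sided p-value ≈ 2·Φ(−1.365) = 0.1724. With α = 0.025, fail to reject H₀.

z = -1.365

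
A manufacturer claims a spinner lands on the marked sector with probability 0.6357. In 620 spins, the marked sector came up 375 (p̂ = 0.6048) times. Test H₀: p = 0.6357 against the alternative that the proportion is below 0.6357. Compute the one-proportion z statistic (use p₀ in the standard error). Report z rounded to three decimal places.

p̂ = 375/620 = 0.604839.
Standard error under H₀: √(0.6357×0.3643/620) = 0.019327.
z = (0.604839 − 0.6357)/0.019327 = -0.030861/0.019327 = -1.597.
p-value = P(Z < -1.597) ≈ 0.0552.

z = -1.597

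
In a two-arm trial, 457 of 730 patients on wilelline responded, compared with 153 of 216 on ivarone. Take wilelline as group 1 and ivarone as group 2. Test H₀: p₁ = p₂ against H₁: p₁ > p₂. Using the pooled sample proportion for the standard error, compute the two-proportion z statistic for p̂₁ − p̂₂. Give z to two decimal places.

p̂₁ = 457/730 = 0.6260, p̂₂ = 153/216 = 0.7083.
Pooled p̂ = (457+153)/(730+216) = 610/946 = 0.6448.
SE = √(0.229027 × 0.00599949) = 0.0371.
z = (0.6260 − 0.7083)/0.0371 = -0.0823/0.0371 = -2.22.

z = -2.22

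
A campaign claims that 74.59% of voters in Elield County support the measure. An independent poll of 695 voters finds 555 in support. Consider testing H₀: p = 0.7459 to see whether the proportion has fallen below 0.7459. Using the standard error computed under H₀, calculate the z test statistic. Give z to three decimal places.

p̂ = 555/695 ≈ 0.798561.
SE = √(p₀(1−p₀)/n) = √(0.18953/695) = 0.016514.
z = (0.798561 − 0.7459)/0.016514 = 0.052661/0.016514 = 3.189.

z = 3.189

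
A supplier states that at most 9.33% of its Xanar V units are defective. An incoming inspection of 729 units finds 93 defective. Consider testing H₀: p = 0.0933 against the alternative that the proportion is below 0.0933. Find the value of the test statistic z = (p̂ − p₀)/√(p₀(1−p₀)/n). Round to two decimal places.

p̂ = 93/729 = 0.1276.
Under H₀, SE = √(0.0933·0.9067/729) = √(0.000116043) = 0.0108.
z = (0.1276 − 0.0933)/0.0108 = 0.0343/0.0108 = 3.18.

z = 3.18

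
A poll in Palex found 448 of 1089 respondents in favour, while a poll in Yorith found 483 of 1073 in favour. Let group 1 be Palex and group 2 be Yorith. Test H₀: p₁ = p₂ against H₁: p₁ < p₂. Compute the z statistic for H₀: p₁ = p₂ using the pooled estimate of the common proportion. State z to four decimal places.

z = -1.8195

p̂₁ = 448/1089 = 0.411387, p̂₂ = 483/1073 = 0.450140.
Pooled p̂ = (448+483)/(1089+1073) = 931/2162 = 0.430620.
SE = √(0.245186 × 0.00185024) = 0.021299.
z = (0.411387 − 0.450140)/0.021299 = -0.038753/0.021299 = -1.8195.
p-value = P(Z < -1.819) ≈ 0.0344.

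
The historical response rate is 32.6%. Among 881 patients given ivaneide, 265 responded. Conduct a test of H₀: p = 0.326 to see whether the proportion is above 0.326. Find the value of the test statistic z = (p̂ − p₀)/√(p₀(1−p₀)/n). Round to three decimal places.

z = -1.596

p̂ = 265/881 ≈ 0.300795.
Standard error under H₀: √(0.326×0.674/881) = 0.015792.
z = (0.300795 − 0.326)/0.015792 = -0.025205/0.015792 = -1.596.
p-value = P(Z > -1.596) ≈ 0.9448.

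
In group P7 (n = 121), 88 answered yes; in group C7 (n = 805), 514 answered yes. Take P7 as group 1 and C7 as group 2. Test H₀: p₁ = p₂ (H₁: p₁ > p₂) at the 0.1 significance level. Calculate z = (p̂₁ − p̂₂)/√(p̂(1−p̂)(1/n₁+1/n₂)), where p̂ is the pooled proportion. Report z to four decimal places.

z = 1.9088

p̂₁ = 88/121 ≈ 0.727273, p̂₂ = 514/805 ≈ 0.638509.
Pooled p̂ = (88+514)/(121+805) = 602/926 = 0.650108.
SE = √(p̂(1−p̂)(1/n₁+1/n₂)) = √(0.650108·0.349892·0.0095067) = √(0.00216247) = 0.046502.
z = (0.727273 − 0.638509)/0.046502 = 0.088764/0.046502 = 1.9088.
p-value = P(Z > 1.909) ≈ 0.0281. With α = 0.1, reject H₀.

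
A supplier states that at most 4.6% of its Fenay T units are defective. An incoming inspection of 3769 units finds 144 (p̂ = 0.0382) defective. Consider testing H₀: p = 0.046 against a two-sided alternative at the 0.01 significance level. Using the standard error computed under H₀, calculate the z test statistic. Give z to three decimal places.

z = -2.284

p̂ = 144/3769 = 0.03821.
Standard error under H₀: √(0.046×0.954/3769) = 0.00341.
z = (0.03821 − 0.046)/0.00341 = -0.00779/0.00341 = -2.284.
Two-sided p-value ≈ 2·Φ(−2.284) = 0.0224, so at α = 0.01 we fail to reject H₀.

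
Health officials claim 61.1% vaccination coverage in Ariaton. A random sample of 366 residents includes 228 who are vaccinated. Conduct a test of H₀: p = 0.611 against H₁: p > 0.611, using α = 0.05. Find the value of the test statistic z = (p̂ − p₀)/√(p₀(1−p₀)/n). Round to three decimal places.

p̂ = 228/366 = 0.62295.
SE = √(p₀(1−p₀)/n) = √(0.23768/366) = 0.02548.
z = (0.62295 − 0.611)/0.02548 = 0.01195/0.02548 = 0.469.
p-value = P(Z > 0.469) ≈ 0.3195, so at α = 0.05 we fail to reject H₀.

z = 0.469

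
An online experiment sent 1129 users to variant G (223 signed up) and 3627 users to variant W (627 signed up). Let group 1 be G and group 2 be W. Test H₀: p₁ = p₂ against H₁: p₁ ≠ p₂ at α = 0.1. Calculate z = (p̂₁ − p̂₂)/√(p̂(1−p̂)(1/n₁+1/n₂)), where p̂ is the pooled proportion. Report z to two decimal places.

p̂₁ = 223/1129 = 0.19752, p̂₂ = 627/3627 = 0.17287.
Pooled p̂ = (223+627)/(1129+3627) = 850/4756 = 0.17872.
SE = √(p̂(1−p̂)(1/n₁+1/n₂)) = √(0.17872·0.82128·0.00116145) = √(0.000170478) = 0.01306.
z = (0.19752 − 0.17287)/0.01306 = 0.02465/0.01306 = 1.89.
Two-sided p-value ≈ 2·Φ(−1.888) = 0.0590. With α = 0.1, reject H₀.

z = 1.89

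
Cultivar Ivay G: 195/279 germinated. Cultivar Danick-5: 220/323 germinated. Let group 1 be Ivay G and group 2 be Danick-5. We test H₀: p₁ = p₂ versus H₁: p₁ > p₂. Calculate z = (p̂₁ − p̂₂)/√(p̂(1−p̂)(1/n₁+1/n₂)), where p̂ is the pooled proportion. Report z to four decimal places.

p̂₁ = 195/279 = 0.698925, p̂₂ = 220/323 = 0.681115.
Pooled p̂ = (195+220)/(279+323) = 415/602 = 0.689369.
SE = √(p̂(1−p̂)(1/n₁+1/n₂)) = √(0.689369·0.310631·0.0066802) = √(0.0014305) = 0.037822.
z = (0.698925 − 0.681115)/0.037822 = 0.017810/0.037822 = 0.4709.
p-value = P(Z > 0.471) ≈ 0.3189.

z = 0.4709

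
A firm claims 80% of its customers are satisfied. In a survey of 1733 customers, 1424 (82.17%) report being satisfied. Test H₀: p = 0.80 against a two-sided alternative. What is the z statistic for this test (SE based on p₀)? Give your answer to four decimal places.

p̂ = 1424/1733 ≈ 0.8216965.
SE = √(p₀(1−p₀)/n) = √(0.16/1733) = 0.0096086.
z = (0.8216965 − 0.8)/0.0096086 = 0.0216965/0.0096086 = 2.2580.

z = 2.2580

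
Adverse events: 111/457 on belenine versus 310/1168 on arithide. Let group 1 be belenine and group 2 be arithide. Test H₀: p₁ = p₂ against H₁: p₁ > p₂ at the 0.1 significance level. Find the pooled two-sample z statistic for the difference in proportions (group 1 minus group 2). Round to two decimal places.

z = -0.93

p̂₁ = 111/457 ≈ 0.2429, p̂₂ = 310/1168 ≈ 0.2654.
Pooled p̂ = (111+310)/(457+1168) = 421/1625 = 0.2591.
SE = √(p̂(1−p̂)(1/n₁+1/n₂)) = √(0.2591·0.7409·0.00304435) = √(0.000584381) = 0.0242.
z = (0.2429 − 0.2654)/0.0242 = -0.0225/0.0242 = -0.93.
p-value = P(Z > -0.932) ≈ 0.8243. With α = 0.1, fail to reject H₀.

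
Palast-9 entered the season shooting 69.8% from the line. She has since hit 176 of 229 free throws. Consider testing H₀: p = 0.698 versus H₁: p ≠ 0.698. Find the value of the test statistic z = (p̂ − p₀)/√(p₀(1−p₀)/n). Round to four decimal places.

z = 2.3256

p̂ = 176/229 = 0.768559.
Under H₀, SE = √(0.698·0.302/229) = √(0.000920507) = 0.030340.
z = (0.768559 − 0.698)/0.030340 = 0.070559/0.030340 = 2.3256.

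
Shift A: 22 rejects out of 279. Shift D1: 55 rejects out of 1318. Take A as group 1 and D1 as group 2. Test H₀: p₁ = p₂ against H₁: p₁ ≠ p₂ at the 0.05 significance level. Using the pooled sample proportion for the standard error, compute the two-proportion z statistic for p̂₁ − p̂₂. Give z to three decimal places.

z = 2.630

p̂₁ = 22/279 ≈ 0.078853, p̂₂ = 55/1318 ≈ 0.041730.
Pooled p̂ = (22+55)/(279+1318) = 77/1597 = 0.048215.
SE = √(0.0458907 × 0.00434295) = 0.014117.
z = (0.078853 − 0.041730)/0.014117 = 0.037123/0.014117 = 2.630.
Two-sided p-value ≈ 2·Φ(−2.630) = 0.0085, so at α = 0.05 we reject H₀.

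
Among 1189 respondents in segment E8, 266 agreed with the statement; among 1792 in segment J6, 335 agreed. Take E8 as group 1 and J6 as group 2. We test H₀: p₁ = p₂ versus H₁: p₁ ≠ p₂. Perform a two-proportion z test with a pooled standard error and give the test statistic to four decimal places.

p̂₁ = 266/1189 ≈ 0.2237174, p̂₂ = 335/1792 ≈ 0.1869420.
Pooled p̂ = (266+335)/(1189+1792) = 601/2981 = 0.2016102.
SE = √(p̂(1−p̂)(1/n₁+1/n₂)) = √(0.2016102·0.7983898·0.00139908) = √(0.000225201) = 0.0150067.
z = (0.2237174 − 0.1869420)/0.0150067 = 0.0367754/0.0150067 = 2.4506.
p-value = 2·P(Z > 2.451) ≈ 0.0143.

z = 2.4506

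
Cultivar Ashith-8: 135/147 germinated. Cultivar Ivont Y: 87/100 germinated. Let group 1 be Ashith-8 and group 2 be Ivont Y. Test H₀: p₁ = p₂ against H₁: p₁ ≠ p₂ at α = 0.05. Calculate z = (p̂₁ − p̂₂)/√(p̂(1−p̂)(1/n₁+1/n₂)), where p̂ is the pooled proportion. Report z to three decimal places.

z = 1.237

p̂₁ = 135/147 = 0.91837, p̂₂ = 87/100 = 0.87000.
Pooled p̂ = (135+87)/(147+100) = 222/247 = 0.89879.
SE = √(p̂(1−p̂)(1/n₁+1/n₂)) = √(0.89879·0.10121·0.0168027) = √(0.00152855) = 0.03910.
z = (0.91837 − 0.87000)/0.03910 = 0.04837/0.03910 = 1.237.
p-value = 2·P(Z > 1.237) ≈ 0.2160; since p > α = 0.05, fail to reject H₀.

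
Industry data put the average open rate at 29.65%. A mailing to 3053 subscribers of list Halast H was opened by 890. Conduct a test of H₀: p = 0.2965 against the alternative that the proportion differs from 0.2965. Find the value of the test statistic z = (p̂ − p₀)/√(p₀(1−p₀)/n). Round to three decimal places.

p̂ = 890/3053 = 0.291517.
SE = √(p₀(1−p₀)/n) = √(0.20859/3053) = 0.008266.
z = (0.291517 − 0.2965)/0.008266 = -0.004983/0.008266 = -0.603.

z = -0.603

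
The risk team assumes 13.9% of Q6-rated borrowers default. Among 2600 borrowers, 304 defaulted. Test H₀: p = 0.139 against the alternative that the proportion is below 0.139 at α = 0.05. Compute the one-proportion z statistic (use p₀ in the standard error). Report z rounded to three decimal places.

p̂ = 304/2600 = 0.116923.
Standard error under H₀: √(0.139×0.861/2600) = 0.006785.
z = (0.116923 − 0.139)/0.006785 = -0.022077/0.006785 = -3.254.
p-value = P(Z < -3.254) ≈ 0.0006; since p < α = 0.05, reject H₀.

z = -3.254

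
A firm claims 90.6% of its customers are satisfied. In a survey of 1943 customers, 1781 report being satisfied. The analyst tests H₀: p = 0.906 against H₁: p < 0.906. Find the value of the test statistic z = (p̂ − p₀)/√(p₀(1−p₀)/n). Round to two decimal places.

p̂ = 1781/1943 ≈ 0.91662.
Standard error under H₀: √(0.906×0.094/1943) = 0.00662.
z = (0.91662 − 0.906)/0.00662 = 0.01062/0.00662 = 1.60.

z = 1.60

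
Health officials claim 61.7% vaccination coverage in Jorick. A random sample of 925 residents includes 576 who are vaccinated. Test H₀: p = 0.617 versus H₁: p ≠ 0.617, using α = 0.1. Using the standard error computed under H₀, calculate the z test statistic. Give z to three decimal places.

z = 0.357

p̂ = 576/925 = 0.62270.
Under H₀, SE = √(0.617·0.383/925) = √(0.000255471) = 0.01598.
z = (0.62270 − 0.617)/0.01598 = 0.00570/0.01598 = 0.357.
p-value = 2·P(Z > 0.357) ≈ 0.7213; since p > α = 0.1, fail to reject H₀.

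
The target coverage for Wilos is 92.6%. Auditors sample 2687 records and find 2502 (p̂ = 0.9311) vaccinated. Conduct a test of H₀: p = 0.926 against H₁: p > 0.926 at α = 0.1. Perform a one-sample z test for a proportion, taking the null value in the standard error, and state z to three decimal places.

p̂ = 2502/2687 = 0.93115.
SE = √(p₀(1−p₀)/n) = √(0.068524/2687) = 0.00505.
z = (0.93115 − 0.926)/0.00505 = 0.00515/0.00505 = 1.020.
p-value = P(Z > 1.020) ≈ 0.1539; since p > α = 0.1, fail to reject H₀.

z = 1.020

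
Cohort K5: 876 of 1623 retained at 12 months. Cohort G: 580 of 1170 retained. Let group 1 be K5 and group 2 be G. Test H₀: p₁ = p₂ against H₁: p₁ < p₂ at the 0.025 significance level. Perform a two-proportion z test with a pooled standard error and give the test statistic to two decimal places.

z = 2.30

p̂₁ = 876/1623 ≈ 0.53974, p̂₂ = 580/1170 ≈ 0.49573.
Pooled p̂ = (876+580)/(1623+1170) = 1456/2793 = 0.52130.
SE = √(p̂(1−p̂)(1/n₁+1/n₂)) = √(0.52130·0.47870·0.00147084) = √(0.000367043) = 0.01916.
z = (0.53974 − 0.49573)/0.01916 = 0.04401/0.01916 = 2.30.
p-value = P(Z < 2.297) ≈ 0.9892, so at α = 0.025 we fail to reject H₀.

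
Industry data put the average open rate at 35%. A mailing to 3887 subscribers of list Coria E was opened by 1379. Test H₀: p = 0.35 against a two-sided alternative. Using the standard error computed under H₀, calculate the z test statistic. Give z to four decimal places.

z = 0.6238

p̂ = 1379/3887 = 0.354772.
SE = √(p₀(1−p₀)/n) = √(0.2275/3887) = 0.007650.
z = (0.354772 − 0.35)/0.007650 = 0.004772/0.007650 = 0.6238.
p-value = 2·P(Z > 0.624) ≈ 0.5328.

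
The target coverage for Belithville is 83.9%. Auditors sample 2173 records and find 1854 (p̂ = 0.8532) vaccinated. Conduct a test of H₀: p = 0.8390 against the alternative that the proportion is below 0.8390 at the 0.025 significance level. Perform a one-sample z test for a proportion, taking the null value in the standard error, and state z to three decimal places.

p̂ = 1854/2173 = 0.853198.
Under H₀, SE = √(0.839·0.161/2173) = √(6.21624e-05) = 0.007884.
z = (0.853198 − 0.839)/0.007884 = 0.014198/0.007884 = 1.801.
p-value = P(Z < 1.801) ≈ 0.9641. With α = 0.025, fail to reject H₀.

z = 1.801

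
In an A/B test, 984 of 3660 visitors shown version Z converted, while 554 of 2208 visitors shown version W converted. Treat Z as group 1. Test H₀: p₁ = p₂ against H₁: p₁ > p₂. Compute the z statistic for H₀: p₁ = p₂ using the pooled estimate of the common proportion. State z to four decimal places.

p̂₁ = 984/3660 = 0.2688525, p̂₂ = 554/2208 = 0.2509058.
Pooled p̂ = (984+554)/(3660+2208) = 1538/5868 = 0.2620995.
SE = √(0.193403 × 0.000726123) = 0.0118505.
z = (0.2688525 − 0.2509058)/0.0118505 = 0.0179467/0.0118505 = 1.5144.

z = 1.5144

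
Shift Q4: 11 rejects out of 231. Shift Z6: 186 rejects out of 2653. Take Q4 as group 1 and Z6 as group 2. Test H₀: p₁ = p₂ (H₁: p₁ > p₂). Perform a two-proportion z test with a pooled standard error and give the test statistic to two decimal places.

z = -1.30

p̂₁ = 11/231 ≈ 0.0476, p̂₂ = 186/2653 ≈ 0.0701.
Pooled p̂ = (11+186)/(231+2653) = 197/2884 = 0.0683.
SE = √(0.0636419 × 0.00470594) = 0.0173.
z = (0.0476 − 0.0701)/0.0173 = -0.0225/0.0173 = -1.30.
p-value = P(Z > -1.300) ≈ 0.9031.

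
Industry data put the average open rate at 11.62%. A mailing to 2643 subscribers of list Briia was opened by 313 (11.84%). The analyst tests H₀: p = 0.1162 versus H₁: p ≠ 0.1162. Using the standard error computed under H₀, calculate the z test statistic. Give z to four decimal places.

p̂ = 313/2643 = 0.118426.
SE = √(p₀(1−p₀)/n) = √(0.1027/2643) = 0.006233.
z = (0.118426 − 0.1162)/0.006233 = 0.002226/0.006233 = 0.3571.

z = 0.3571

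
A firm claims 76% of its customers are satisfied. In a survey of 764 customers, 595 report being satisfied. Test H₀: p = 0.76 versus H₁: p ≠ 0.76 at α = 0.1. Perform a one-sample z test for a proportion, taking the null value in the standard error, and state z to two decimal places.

p̂ = 595/764 = 0.77880.
SE = √(p₀(1−p₀)/n) = √(0.1824/764) = 0.01545.
z = (0.77880 − 0.76)/0.01545 = 0.01880/0.01545 = 1.22.
p-value = 2·P(Z > 1.216) ≈ 0.2238; since p > α = 0.1, fail to reject H₀.

z = 1.22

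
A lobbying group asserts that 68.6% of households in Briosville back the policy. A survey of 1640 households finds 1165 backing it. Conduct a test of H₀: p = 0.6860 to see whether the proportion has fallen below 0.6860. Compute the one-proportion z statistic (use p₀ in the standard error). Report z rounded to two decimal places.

p̂ = 1165/1640 = 0.71037.
SE = √(p₀(1−p₀)/n) = √(0.2154/1640) = 0.01146.
z = (0.71037 − 0.686)/0.01146 = 0.02437/0.01146 = 2.13.
p-value = P(Z < 2.126) ≈ 0.9833.

z = 2.13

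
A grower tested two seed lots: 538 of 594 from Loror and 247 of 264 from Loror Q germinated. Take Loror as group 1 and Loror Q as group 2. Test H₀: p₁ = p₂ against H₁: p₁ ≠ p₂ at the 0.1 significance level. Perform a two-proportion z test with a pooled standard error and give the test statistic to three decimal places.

p̂₁ = 538/594 ≈ 0.90572, p̂₂ = 247/264 ≈ 0.93561.
Pooled p̂ = (538+247)/(594+264) = 785/858 = 0.91492.
SE = √(p̂(1−p̂)(1/n₁+1/n₂)) = √(0.91492·0.08508·0.00547138) = √(0.000425907) = 0.02064.
z = (0.90572 − 0.93561)/0.02064 = -0.02989/0.02064 = -1.448.
Two-sided p-value ≈ 2·Φ(−1.448) = 0.1476. With α = 0.1, fail to reject H₀.

z = -1.448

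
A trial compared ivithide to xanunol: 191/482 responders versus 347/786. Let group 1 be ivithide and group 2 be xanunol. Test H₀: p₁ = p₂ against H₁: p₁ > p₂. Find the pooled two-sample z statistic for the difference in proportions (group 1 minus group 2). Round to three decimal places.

p̂₁ = 191/482 ≈ 0.39627, p̂₂ = 347/786 ≈ 0.44148.
Pooled p̂ = (191+347)/(482+786) = 538/1268 = 0.42429.
SE = √(0.244268 × 0.00334695) = 0.02859.
z = (0.39627 − 0.44148)/0.02859 = -0.04521/0.02859 = -1.581.
p-value = P(Z > -1.581) ≈ 0.9431.

z = -1.581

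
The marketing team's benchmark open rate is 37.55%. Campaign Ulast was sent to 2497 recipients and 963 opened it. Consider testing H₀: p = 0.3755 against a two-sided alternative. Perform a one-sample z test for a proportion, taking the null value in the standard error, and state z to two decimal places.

p̂ = 963/2497 ≈ 0.3857.
Standard error under H₀: √(0.3755×0.6245/2497) = 0.0097.
z = (0.3857 − 0.3755)/0.0097 = 0.0102/0.0097 = 1.05.
p-value = 2·P(Z > 1.049) ≈ 0.2943.

z = 1.05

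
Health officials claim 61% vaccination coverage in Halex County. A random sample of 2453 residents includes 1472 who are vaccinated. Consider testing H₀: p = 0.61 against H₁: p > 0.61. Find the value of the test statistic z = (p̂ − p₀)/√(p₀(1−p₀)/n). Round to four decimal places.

z = -1.0072

p̂ = 1472/2453 = 0.6000815.
SE = √(p₀(1−p₀)/n) = √(0.2379/2453) = 0.0098480.
z = (0.6000815 − 0.61)/0.0098480 = -0.0099185/0.0098480 = -1.0072.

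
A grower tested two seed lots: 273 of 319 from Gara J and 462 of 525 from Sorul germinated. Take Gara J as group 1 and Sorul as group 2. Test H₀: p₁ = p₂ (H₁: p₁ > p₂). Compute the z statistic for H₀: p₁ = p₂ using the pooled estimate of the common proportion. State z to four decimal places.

z = -1.0165

p̂₁ = 273/319 ≈ 0.855799, p̂₂ = 462/525 ≈ 0.880000.
Pooled p̂ = (273+462)/(319+525) = 735/844 = 0.870853.
SE = √(p̂(1−p̂)(1/n₁+1/n₂)) = √(0.870853·0.129147·0.00503956) = √(0.000566789) = 0.023807.
z = (0.855799 − 0.880000)/0.023807 = -0.024201/0.023807 = -1.0165.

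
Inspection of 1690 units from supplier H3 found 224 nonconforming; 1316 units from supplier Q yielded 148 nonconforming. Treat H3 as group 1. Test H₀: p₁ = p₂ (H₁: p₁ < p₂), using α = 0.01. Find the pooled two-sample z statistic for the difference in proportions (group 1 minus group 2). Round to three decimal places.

z = 1.659

p̂₁ = 224/1690 ≈ 0.132544, p̂₂ = 148/1316 ≈ 0.112462.
Pooled p̂ = (224+148)/(1690+1316) = 372/3006 = 0.123752.
SE = √(p̂(1−p̂)(1/n₁+1/n₂)) = √(0.123752·0.876248·0.00135159) = √(0.000146564) = 0.012106.
z = (0.132544 − 0.112462)/0.012106 = 0.020082/0.012106 = 1.659.
p-value = P(Z < 1.659) ≈ 0.9514; since p > α = 0.01, fail to reject H₀.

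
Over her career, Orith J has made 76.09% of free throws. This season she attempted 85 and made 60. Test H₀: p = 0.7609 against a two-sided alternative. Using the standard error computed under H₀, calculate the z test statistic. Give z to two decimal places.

p̂ = 60/85 = 0.7059.
Under H₀, SE = √(0.7609·0.2391/85) = √(0.00214037) = 0.0463.
z = (0.7059 − 0.7609)/0.0463 = -0.0550/0.0463 = -1.19.
p-value = 2·P(Z > 1.189) ≈ 0.2344.

z = -1.19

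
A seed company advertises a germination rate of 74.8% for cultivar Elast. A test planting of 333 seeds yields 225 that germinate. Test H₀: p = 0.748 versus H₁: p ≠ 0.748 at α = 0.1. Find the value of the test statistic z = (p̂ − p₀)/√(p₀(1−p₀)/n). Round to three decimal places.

z = -3.040

p̂ = 225/333 ≈ 0.67568.
Under H₀, SE = √(0.748·0.252/333) = √(0.000566054) = 0.02379.
z = (0.67568 − 0.748)/0.02379 = -0.07232/0.02379 = -3.040.
Two-sided p-value ≈ 2·Φ(−3.040) = 0.0024, so at α = 0.1 we reject H₀.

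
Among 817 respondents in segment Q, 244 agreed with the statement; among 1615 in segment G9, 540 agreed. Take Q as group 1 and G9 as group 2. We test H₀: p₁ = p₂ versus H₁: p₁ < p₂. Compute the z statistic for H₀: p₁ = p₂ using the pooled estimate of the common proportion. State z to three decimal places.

p̂₁ = 244/817 ≈ 0.29865, p̂₂ = 540/1615 ≈ 0.33437.
Pooled p̂ = (244+540)/(817+1615) = 784/2432 = 0.32237.
SE = √(0.218447 × 0.00184319) = 0.02007.
z = (0.29865 − 0.33437)/0.02007 = -0.03572/0.02007 = -1.780.

z = -1.780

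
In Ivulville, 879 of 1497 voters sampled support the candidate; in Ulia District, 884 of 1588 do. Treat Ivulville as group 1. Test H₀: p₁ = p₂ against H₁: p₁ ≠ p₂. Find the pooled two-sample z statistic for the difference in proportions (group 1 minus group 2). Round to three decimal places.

z = 1.711

p̂₁ = 879/1497 = 0.587174, p̂₂ = 884/1588 = 0.556675.
Pooled p̂ = (879+884)/(1497+1588) = 1763/3085 = 0.571475.
SE = √(p̂(1−p̂)(1/n₁+1/n₂)) = √(0.571475·0.428525·0.00129773) = √(0.000317802) = 0.017827.
z = (0.587174 − 0.556675)/0.017827 = 0.030499/0.017827 = 1.711.
p-value = 2·P(Z > 1.711) ≈ 0.0871.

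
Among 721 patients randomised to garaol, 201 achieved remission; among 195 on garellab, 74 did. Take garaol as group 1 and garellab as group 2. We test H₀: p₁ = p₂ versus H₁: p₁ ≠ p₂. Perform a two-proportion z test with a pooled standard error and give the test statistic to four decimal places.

p̂₁ = 201/721 ≈ 0.278779, p̂₂ = 74/195 ≈ 0.379487.
Pooled p̂ = (201+74)/(721+195) = 275/916 = 0.300218.
SE = √(0.210087 × 0.00651517) = 0.036997.
z = (0.278779 − 0.379487)/0.036997 = -0.100708/0.036997 = -2.7221.

z = -2.7221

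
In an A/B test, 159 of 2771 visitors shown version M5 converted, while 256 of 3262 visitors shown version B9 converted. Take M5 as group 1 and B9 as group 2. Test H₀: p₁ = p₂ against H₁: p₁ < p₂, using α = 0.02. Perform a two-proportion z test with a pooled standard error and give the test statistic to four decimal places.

p̂₁ = 159/2771 = 0.0573800, p̂₂ = 256/3262 = 0.0784795.
Pooled p̂ = (159+256)/(2771+3262) = 415/6033 = 0.0687883.
SE = √(0.0640565 × 0.000667441) = 0.0065386.
z = (0.0573800 − 0.0784795)/0.0065386 = -0.0210995/0.0065386 = -3.2269.
p-value = P(Z < -3.227) ≈ 0.0006. With α = 0.02, reject H₀.

z = -3.2269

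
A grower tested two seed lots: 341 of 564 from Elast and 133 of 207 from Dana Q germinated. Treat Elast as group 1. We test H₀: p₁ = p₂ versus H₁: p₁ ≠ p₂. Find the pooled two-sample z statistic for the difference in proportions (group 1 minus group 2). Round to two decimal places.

p̂₁ = 341/564 ≈ 0.6046, p̂₂ = 133/207 ≈ 0.6425.
Pooled p̂ = (341+133)/(564+207) = 474/771 = 0.6148.
SE = √(p̂(1−p̂)(1/n₁+1/n₂)) = √(0.6148·0.3852·0.00660397) = √(0.00156398) = 0.0395.
z = (0.6046 − 0.6425)/0.0395 = -0.0379/0.0395 = -0.96.

z = -0.96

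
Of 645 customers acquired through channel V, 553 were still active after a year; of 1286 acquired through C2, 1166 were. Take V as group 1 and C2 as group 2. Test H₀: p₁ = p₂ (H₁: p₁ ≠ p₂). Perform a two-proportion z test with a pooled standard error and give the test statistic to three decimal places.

p̂₁ = 553/645 ≈ 0.857364, p̂₂ = 1166/1286 ≈ 0.906687.
Pooled p̂ = (553+1166)/(645+1286) = 1719/1931 = 0.890212.
SE = √(0.0977343 × 0.00232799) = 0.015084.
z = (0.857364 − 0.906687)/0.015084 = -0.049323/0.015084 = -3.270.
Two-sided p-value ≈ 2·Φ(−3.270) = 0.0011.

z = -3.270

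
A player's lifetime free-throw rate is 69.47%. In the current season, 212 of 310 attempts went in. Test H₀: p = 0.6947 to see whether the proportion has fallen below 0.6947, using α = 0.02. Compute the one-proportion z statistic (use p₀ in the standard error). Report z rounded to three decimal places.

z = -0.414

p̂ = 212/310 ≈ 0.68387.
SE = √(p₀(1−p₀)/n) = √(0.21209/310) = 0.02616.
z = (0.68387 − 0.6947)/0.02616 = -0.01083/0.02616 = -0.414.
p-value = P(Z < -0.414) ≈ 0.3394, so at α = 0.02 we fail to reject H₀.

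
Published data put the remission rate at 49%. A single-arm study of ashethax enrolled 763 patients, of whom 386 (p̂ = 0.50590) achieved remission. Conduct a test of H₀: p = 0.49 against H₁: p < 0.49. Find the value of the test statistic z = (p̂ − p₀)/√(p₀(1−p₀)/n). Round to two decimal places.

p̂ = 386/763 = 0.5059.
Under H₀, SE = √(0.49·0.51/763) = √(0.000327523) = 0.0181.
z = (0.5059 − 0.49)/0.0181 = 0.0159/0.0181 = 0.88.

z = 0.88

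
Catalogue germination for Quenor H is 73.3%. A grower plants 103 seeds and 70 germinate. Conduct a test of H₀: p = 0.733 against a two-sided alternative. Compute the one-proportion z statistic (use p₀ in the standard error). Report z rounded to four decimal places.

z = -1.2248

p̂ = 70/103 = 0.679612.
SE = √(p₀(1−p₀)/n) = √(0.19571/103) = 0.043590.
z = (0.679612 − 0.733)/0.043590 = -0.053388/0.043590 = -1.2248.
p-value = 2·P(Z > 1.225) ≈ 0.2207.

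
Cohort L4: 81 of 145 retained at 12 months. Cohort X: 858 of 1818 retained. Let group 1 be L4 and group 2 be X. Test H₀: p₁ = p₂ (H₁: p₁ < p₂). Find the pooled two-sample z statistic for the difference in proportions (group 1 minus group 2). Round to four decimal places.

p̂₁ = 81/145 ≈ 0.558621, p̂₂ = 858/1818 ≈ 0.471947.
Pooled p̂ = (81+858)/(145+1818) = 939/1963 = 0.478349.
SE = √(0.249531 × 0.00744661) = 0.043106.
z = (0.558621 − 0.471947)/0.043106 = 0.086674/0.043106 = 2.0107.
p-value = P(Z < 2.011) ≈ 0.9778.

z = 2.0107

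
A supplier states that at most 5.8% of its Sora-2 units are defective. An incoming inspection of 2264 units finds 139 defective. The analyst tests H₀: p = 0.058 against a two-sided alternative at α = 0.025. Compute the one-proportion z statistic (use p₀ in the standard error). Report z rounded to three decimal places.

p̂ = 139/2264 = 0.061396.
Under H₀, SE = √(0.058·0.942/2264) = √(2.41325e-05) = 0.004912.
z = (0.061396 − 0.058)/0.004912 = 0.003396/0.004912 = 0.691.
Two-sided p-value ≈ 2·Φ(−0.691) = 0.4894, so at α = 0.025 we fail to reject H₀.

z = 0.691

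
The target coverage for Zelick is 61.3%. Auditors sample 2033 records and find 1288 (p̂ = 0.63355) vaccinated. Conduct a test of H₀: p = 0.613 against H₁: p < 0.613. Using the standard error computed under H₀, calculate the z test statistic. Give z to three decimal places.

z = 1.902

p̂ = 1288/2033 = 0.633546.
Under H₀, SE = √(0.613·0.387/2033) = √(0.00011669) = 0.010802.
z = (0.633546 − 0.613)/0.010802 = 0.020546/0.010802 = 1.902.
p-value = P(Z < 1.902) ≈ 0.9714.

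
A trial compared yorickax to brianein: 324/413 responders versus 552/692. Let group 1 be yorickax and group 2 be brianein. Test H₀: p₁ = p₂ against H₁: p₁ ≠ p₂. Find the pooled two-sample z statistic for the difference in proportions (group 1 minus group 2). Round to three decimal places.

z = -0.523

p̂₁ = 324/413 = 0.78450, p̂₂ = 552/692 = 0.79769.
Pooled p̂ = (324+552)/(413+692) = 876/1105 = 0.79276.
SE = √(p̂(1−p̂)(1/n₁+1/n₂)) = √(0.79276·0.20724·0.00386639) = √(0.000635216) = 0.02520.
z = (0.78450 − 0.79769)/0.02520 = -0.01319/0.02520 = -0.523.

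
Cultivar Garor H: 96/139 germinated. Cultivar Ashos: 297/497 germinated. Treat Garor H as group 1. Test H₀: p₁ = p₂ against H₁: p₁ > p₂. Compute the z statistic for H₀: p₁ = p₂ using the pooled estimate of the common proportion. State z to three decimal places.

p̂₁ = 96/139 = 0.69065, p̂₂ = 297/497 = 0.59759.
Pooled p̂ = (96+297)/(139+497) = 393/636 = 0.61792.
SE = √(p̂(1−p̂)(1/n₁+1/n₂)) = √(0.61792·0.38208·0.00920632) = √(0.00217355) = 0.04662.
z = (0.69065 − 0.59759)/0.04662 = 0.09306/0.04662 = 1.996.
p-value = P(Z > 1.996) ≈ 0.0230.

z = 1.996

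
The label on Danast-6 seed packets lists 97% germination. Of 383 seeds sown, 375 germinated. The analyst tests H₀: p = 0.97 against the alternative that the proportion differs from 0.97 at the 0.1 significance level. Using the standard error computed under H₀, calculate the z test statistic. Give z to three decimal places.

z = 1.045

p̂ = 375/383 ≈ 0.97911.
SE = √(p₀(1−p₀)/n) = √(0.0291/383) = 0.00872.
z = (0.97911 − 0.97)/0.00872 = 0.00911/0.00872 = 1.045.
p-value = 2·P(Z > 1.045) ≈ 0.2958. With α = 0.1, fail to reject H₀.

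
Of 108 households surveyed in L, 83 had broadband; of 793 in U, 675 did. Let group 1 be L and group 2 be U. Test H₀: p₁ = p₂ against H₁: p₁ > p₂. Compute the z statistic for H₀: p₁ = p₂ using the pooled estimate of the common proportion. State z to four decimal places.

p̂₁ = 83/108 = 0.768519, p̂₂ = 675/793 = 0.851198.
Pooled p̂ = (83+675)/(108+793) = 758/901 = 0.841287.
SE = √(0.133523 × 0.0105203) = 0.037479.
z = (0.768519 − 0.851198)/0.037479 = -0.082679/0.037479 = -2.2060.
p-value = P(Z > -2.206) ≈ 0.9863.

z = -2.2060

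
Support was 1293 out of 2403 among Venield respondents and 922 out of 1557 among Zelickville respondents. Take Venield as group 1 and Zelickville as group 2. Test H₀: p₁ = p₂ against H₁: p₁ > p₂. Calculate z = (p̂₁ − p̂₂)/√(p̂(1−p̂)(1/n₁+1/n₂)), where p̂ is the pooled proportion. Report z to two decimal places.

z = -3.35

p̂₁ = 1293/2403 = 0.53808, p̂₂ = 922/1557 = 0.59216.
Pooled p̂ = (1293+922)/(2403+1557) = 2215/3960 = 0.55934.
SE = √(p̂(1−p̂)(1/n₁+1/n₂)) = √(0.55934·0.44066·0.00105841) = √(0.000260874) = 0.01615.
z = (0.53808 − 0.59216)/0.01615 = -0.05408/0.01615 = -3.35.
p-value = P(Z > -3.349) ≈ 0.9996.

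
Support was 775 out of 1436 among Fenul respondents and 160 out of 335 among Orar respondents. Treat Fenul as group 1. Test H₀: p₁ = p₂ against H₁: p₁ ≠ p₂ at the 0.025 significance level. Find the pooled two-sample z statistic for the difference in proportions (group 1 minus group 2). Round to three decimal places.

z = 2.050

p̂₁ = 775/1436 = 0.53969, p̂₂ = 160/335 = 0.47761.
Pooled p̂ = (775+160)/(1436+335) = 935/1771 = 0.52795.
SE = √(0.249219 × 0.00368145) = 0.03029.
z = (0.53969 − 0.47761)/0.03029 = 0.06208/0.03029 = 2.050.
Two-sided p-value ≈ 2·Φ(−2.050) = 0.0404. With α = 0.025, fail to reject H₀.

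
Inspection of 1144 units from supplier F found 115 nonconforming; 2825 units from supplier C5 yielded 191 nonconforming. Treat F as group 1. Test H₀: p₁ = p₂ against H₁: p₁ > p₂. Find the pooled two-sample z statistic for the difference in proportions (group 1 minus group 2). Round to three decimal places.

p̂₁ = 115/1144 ≈ 0.100524, p̂₂ = 191/2825 ≈ 0.067611.
Pooled p̂ = (115+191)/(1144+2825) = 306/3969 = 0.077098.
SE = √(p̂(1−p̂)(1/n₁+1/n₂)) = √(0.077098·0.922902·0.00122811) = √(8.73842e-05) = 0.009348.
z = (0.100524 − 0.067611)/0.009348 = 0.032913/0.009348 = 3.521.
p-value = P(Z > 3.521) ≈ 0.0002.

z = 3.521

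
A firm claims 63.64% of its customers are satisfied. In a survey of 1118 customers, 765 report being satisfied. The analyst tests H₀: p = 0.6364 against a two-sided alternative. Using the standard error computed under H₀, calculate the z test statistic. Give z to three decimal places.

z = 3.327

p̂ = 765/1118 ≈ 0.6842576.
Under H₀, SE = √(0.6364·0.3636/1118) = √(0.000206972) = 0.0143865.
z = (0.6842576 − 0.6364)/0.0143865 = 0.0478576/0.0143865 = 3.327.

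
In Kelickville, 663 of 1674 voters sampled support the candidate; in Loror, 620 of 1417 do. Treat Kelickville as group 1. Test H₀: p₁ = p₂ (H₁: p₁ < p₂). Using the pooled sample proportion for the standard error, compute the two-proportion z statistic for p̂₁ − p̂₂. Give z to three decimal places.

p̂₁ = 663/1674 ≈ 0.39606, p̂₂ = 620/1417 ≈ 0.43754.
Pooled p̂ = (663+620)/(1674+1417) = 1283/3091 = 0.41508.
SE = √(p̂(1−p̂)(1/n₁+1/n₂)) = √(0.41508·0.58492·0.00130309) = √(0.000316374) = 0.01779.
z = (0.39606 − 0.43754)/0.01779 = -0.04148/0.01779 = -2.332.

z = -2.332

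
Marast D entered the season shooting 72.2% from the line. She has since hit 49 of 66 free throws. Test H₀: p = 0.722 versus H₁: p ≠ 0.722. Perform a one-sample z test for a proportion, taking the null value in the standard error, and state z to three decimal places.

p̂ = 49/66 ≈ 0.74242.
Standard error under H₀: √(0.722×0.278/66) = 0.05515.
z = (0.74242 − 0.722)/0.05515 = 0.02042/0.05515 = 0.370.
Two-sided p-value ≈ 2·Φ(−0.370) = 0.7111.

z = 0.370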